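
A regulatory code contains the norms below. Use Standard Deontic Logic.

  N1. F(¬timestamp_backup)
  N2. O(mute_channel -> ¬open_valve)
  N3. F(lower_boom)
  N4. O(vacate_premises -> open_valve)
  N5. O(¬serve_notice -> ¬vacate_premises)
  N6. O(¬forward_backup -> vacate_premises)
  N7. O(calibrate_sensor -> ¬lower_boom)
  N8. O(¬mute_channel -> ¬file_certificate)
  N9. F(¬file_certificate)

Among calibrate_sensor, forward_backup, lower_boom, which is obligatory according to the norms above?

forward_backup

Premise 9 is F(¬file_certificate), i.e. O(file_certificate).
Premise 8, O(¬mute_channel -> ¬file_certificate), contraposes to O(file_certificate -> mute_channel); with O(file_certificate) we get O(mute_channel).
Premise 2 is O(mute_channel -> ¬open_valve); since O(mute_channel), deontic closure gives O(¬open_valve).
Premise 4, O(vacate_premises -> open_valve), contraposes to O(¬open_valve -> ¬vacate_premises); with O(¬open_valve) we get O(¬vacate_premises).
Premise 6 is O(¬forward_backup -> vacate_premises); contrapositively O(¬vacate_premises -> forward_backup). Since O(¬vacate_premises) holds, K gives O(forward_backup).
So O(forward_backup) holds — forward_backup is obligatory. None of the other listed options is made obligatory by any chain of premises.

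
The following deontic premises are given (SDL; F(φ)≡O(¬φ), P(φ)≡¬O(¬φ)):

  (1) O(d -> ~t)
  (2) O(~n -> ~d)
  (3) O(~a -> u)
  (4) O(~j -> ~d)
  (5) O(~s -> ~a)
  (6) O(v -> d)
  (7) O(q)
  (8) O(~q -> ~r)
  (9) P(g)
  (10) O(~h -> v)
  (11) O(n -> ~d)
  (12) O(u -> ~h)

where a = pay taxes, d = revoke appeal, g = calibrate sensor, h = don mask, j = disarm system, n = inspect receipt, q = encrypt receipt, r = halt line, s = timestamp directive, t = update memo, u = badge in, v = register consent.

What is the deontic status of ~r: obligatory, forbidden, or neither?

Neither

Premise 8 is O(~q -> ~r), but O(~q) is not derivable from the premises, so it does not yield O(~r).
No premise or chain of K-axiom applications forces O(~r), and none forces O(r). So ~r is neither obligatory nor forbidden under these norms.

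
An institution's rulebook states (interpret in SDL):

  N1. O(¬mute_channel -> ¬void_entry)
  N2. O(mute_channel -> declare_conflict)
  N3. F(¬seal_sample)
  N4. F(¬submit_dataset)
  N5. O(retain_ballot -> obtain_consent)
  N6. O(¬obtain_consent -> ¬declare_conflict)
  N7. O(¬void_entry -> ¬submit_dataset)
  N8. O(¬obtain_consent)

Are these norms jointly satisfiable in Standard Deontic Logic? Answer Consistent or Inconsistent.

F(¬submit_dataset) at premise 4 means O(submit_dataset).
Premise 7, O(¬void_entry -> ¬submit_dataset), contraposes to O(submit_dataset -> void_entry); with O(submit_dataset) we get O(void_entry).
The contrapositive of premise 1 (O(¬mute_channel -> ¬void_entry)) is O(void_entry -> mute_channel), and O(void_entry) is already established, so O(mute_channel).
With premise 2, O(mute_channel -> declare_conflict), the K-axiom yields O(declare_conflict).
Premise 6, O(¬obtain_consent -> ¬declare_conflict), contraposes to O(declare_conflict -> obtain_consent); with O(declare_conflict) we get O(obtain_consent).
However, premise 8 gives O(¬obtain_consent).
We now have both O(obtain_consent) and O(¬obtain_consent) — obtain_consent is simultaneously obligatory and forbidden, violating the D-axiom.

Inconsistent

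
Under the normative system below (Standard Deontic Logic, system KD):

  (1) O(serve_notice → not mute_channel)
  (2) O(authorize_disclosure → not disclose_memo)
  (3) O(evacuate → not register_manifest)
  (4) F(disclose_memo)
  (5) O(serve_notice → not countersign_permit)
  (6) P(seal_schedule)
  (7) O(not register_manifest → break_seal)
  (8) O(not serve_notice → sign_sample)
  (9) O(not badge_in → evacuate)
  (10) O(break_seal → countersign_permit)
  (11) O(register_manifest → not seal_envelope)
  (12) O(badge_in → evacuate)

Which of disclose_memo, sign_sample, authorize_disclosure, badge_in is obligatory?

sign_sample

Premises 9 and 12 cover both cases: O(not badge_in → evacuate) and O(badge_in → evacuate). Since not badge_in ∨ badge_in is a tautology, O(evacuate) follows.
With premise 3, O(evacuate → not register_manifest), the K-axiom yields O(not register_manifest).
Premise 7 is O(not register_manifest → break_seal); since O(not register_manifest), deontic closure gives O(break_seal).
Applying K to premise 10 (O(break_seal → countersign_permit)) and O(break_seal) yields O(countersign_permit).
Premise 5, O(serve_notice → not countersign_permit), contraposes to O(countersign_permit → not serve_notice); with O(countersign_permit) we get O(not serve_notice).
Applying K to premise 8 (O(not serve_notice → sign_sample)) and O(not serve_notice) yields O(sign_sample).
So O(sign_sample) holds — sign_sample is obligatory. None of the other listed options is made obligatory by any chain of premises.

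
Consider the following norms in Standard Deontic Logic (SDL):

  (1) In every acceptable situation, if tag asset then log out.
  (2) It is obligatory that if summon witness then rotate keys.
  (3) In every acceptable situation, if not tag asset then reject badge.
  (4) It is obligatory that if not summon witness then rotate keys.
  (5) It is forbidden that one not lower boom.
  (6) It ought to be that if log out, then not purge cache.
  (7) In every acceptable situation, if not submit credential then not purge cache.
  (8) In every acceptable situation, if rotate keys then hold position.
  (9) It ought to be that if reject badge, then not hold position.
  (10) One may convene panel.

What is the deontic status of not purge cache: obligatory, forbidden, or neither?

Premises 2 and 4 are O(summon_witness → rotate_keys) and O(¬summon_witness → rotate_keys); every ideal world satisfies summon_witness or ¬summon_witness, so in either case rotate_keys holds — hence O(rotate_keys).
Applying K to premise 8 (O(rotate_keys → hold_position)) and O(rotate_keys) yields O(hold_position).
Premise 9, O(reject_badge → ¬hold_position), contraposes to O(hold_position → ¬reject_badge); with O(hold_position) we get O(¬reject_badge).
Premise 3, O(¬tag_asset → reject_badge), contraposes to O(¬reject_badge → tag_asset); with O(¬reject_badge) we get O(tag_asset).
Applying K to premise 1 (O(tag_asset → log_out)) and O(tag_asset) yields O(log_out).
Applying K to premise 6 (O(log_out → ¬purge_cache)) and O(log_out) yields O(¬purge_cache).
Premises 5, 7, 10 do not contribute to this derivation.
Hence ¬purge_cache is obligatory.

Obligatory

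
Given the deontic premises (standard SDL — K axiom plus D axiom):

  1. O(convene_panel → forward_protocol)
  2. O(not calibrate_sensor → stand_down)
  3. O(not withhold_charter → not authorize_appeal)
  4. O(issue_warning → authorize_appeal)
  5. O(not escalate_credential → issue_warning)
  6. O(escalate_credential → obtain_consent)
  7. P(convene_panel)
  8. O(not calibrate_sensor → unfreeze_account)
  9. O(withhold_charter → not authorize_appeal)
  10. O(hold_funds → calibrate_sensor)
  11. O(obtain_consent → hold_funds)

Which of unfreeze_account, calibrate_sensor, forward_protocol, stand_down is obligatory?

Premises 9 and 3 are O(withhold_charter → not authorize_appeal) and O(not withhold_charter → not authorize_appeal); every ideal world satisfies withhold_charter or not withhold_charter, so in either case not authorize_appeal holds — hence O(not authorize_appeal).
Premise 4, O(issue_warning → authorize_appeal), contraposes to O(not authorize_appeal → not issue_warning); with O(not authorize_appeal) we get O(not issue_warning).
Premise 5 is O(not escalate_credential → issue_warning); contrapositively O(not issue_warning → escalate_credential). Since O(not issue_warning) holds, K gives O(escalate_credential).
Applying K to premise 6 (O(escalate_credential → obtain_consent)) and O(escalate_credential) yields O(obtain_consent).
Applying K to premise 11 (O(obtain_consent → hold_funds)) and O(obtain_consent) yields O(hold_funds).
Premise 10 is O(hold_funds → calibrate_sensor); since O(hold_funds), deontic closure gives O(calibrate_sensor).
So O(calibrate_sensor) holds — calibrate_sensor is obligatory. None of the other listed options is made obligatory by any chain of premises.

calibrate_sensor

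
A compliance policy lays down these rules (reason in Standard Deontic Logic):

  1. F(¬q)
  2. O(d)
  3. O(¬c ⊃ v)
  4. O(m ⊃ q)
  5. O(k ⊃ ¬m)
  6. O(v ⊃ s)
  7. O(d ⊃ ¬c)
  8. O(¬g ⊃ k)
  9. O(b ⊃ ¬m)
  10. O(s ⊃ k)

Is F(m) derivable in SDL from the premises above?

From premise 2 we have O(d).
With premise 7, O(d ⊃ ¬c), the K-axiom yields O(¬c).
From O(¬c) and premise 3, O(¬c ⊃ v), we obtain O(v).
Premise 6 is O(v ⊃ s); since O(v), deontic closure gives O(s).
With premise 10, O(s ⊃ k), the K-axiom yields O(k).
With premise 5, O(k ⊃ ¬m), the K-axiom yields O(¬m).
Premises 1, 4, 8, 9 do not contribute to this derivation.
So O(¬m) holds, i.e. F(m). The claim follows.

Yes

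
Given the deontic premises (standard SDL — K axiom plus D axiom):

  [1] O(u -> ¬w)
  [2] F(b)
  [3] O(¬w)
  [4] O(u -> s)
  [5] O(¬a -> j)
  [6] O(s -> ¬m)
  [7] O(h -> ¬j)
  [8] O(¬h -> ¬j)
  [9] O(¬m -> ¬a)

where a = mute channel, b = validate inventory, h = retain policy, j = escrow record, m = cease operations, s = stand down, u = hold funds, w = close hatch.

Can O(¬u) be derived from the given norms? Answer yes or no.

Yes

By case analysis on h: premise 7 gives O(h -> ¬j) and premise 8 gives O(¬h -> ¬j), so O(¬j) either way.
Premise 5, O(¬a -> j), contraposes to O(¬j -> a); with O(¬j) we get O(a).
The contrapositive of premise 9 (O(¬m -> ¬a)) is O(a -> m), and O(a) is already established, so O(m).
The contrapositive of premise 6 (O(s -> ¬m)) is O(m -> ¬s), and O(m) is already established, so O(¬s).
Premise 4 is O(u -> s); contrapositively O(¬s -> ¬u). Since O(¬s) holds, K gives O(¬u).
Premises 1, 2, 3 do not contribute to this derivation.
So O(¬u) follows.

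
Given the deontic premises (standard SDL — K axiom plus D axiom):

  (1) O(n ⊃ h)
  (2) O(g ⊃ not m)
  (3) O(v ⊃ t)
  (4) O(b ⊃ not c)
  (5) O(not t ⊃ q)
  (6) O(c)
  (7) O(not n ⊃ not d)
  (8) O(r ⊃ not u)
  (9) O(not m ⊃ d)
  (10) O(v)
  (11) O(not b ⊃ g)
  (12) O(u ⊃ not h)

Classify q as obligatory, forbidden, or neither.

Premise 5 is O(not t ⊃ q), but O(not t) is not derivable from the premises, so it does not yield O(q).
No premise or chain of K-axiom applications forces O(q), and none forces O(not q). So q is neither obligatory nor forbidden under these norms.

Neither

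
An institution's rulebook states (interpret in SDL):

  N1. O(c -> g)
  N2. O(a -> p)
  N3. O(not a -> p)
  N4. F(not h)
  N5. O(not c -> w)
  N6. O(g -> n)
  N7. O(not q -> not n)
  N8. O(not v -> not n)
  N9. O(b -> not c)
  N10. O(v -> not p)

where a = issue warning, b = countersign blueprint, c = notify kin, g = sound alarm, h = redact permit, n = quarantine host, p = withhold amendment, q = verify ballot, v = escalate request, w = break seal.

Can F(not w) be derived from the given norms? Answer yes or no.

Premises 3 and 2 are O(not a -> p) and O(a -> p); every ideal world satisfies not a or a, so in either case p holds — hence O(p).
Premise 10 is O(v -> not p); contrapositively O(p -> not v). Since O(p) holds, K gives O(not v).
Applying K to premise 8 (O(not v -> not n)) and O(not v) yields O(not n).
Premise 6, O(g -> n), contraposes to O(not n -> not g); with O(not n) we get O(not g).
Premise 1, O(c -> g), contraposes to O(not g -> not c); with O(not g) we get O(not c).
From O(not c) and premise 5, O(not c -> w), we obtain O(w).
Premises 4, 7, 9 do not contribute to this derivation.
So O(w) holds, i.e. F(not w). The claim follows.

Yes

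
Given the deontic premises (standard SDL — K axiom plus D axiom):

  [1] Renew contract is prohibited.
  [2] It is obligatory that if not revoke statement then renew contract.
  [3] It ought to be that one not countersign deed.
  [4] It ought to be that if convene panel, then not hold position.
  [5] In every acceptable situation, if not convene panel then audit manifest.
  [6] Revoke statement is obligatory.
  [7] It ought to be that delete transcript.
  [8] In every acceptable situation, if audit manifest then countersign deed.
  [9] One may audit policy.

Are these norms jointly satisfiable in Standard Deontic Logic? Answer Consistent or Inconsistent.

Premise 2 is O(¬revoke_statement → renew_contract), but O(¬revoke_statement) is not derivable from the premises, so it does not yield O(renew_contract).
So O(renew_contract) is not derivable, and the apparent clash with O(¬renew_contract) does not arise.
A world satisfying every obligation exists (e.g. audit_manifest=false, audit_policy=false, convene_panel=true, countersign_deed=false, delete_transcript=true, hold_position=false, renew_contract=false, revoke_statement=true); no atom is both obligatory and forbidden, so the set is consistent.

Consistent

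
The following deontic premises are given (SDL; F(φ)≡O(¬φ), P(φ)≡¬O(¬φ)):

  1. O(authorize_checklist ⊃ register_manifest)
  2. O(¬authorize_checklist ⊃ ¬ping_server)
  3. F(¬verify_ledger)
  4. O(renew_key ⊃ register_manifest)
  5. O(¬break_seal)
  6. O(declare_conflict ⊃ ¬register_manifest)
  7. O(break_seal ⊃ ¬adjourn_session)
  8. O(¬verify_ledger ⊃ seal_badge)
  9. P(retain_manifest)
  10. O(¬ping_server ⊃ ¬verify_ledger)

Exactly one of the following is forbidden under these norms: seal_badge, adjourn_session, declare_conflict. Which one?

declare_conflict

F(¬verify_ledger) at premise 3 means O(verify_ledger).
Premise 10, O(¬ping_server ⊃ ¬verify_ledger), contraposes to O(verify_ledger ⊃ ping_server); with O(verify_ledger) we get O(ping_server).
Premise 2 is O(¬authorize_checklist ⊃ ¬ping_server); contrapositively O(ping_server ⊃ authorize_checklist). Since O(ping_server) holds, K gives O(authorize_checklist).
With premise 1, O(authorize_checklist ⊃ register_manifest), the K-axiom yields O(register_manifest).
Premise 6 is O(declare_conflict ⊃ ¬register_manifest); contrapositively O(register_manifest ⊃ ¬declare_conflict). Since O(register_manifest) holds, K gives O(¬declare_conflict).
So O(¬declare_conflict) holds, i.e. declare_conflict is forbidden. None of the other listed options is forbidden under the premises.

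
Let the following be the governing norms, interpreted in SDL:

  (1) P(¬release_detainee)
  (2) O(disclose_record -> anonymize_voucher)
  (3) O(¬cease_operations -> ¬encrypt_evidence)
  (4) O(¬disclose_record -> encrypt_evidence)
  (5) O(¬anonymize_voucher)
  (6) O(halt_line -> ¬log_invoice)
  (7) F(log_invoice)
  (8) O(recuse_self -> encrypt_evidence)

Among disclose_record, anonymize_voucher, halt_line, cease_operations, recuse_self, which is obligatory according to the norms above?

cease_operations

Premise 5 states O(¬anonymize_voucher) outright.
Premise 2, O(disclose_record -> anonymize_voucher), contraposes to O(¬anonymize_voucher -> ¬disclose_record); with O(¬anonymize_voucher) we get O(¬disclose_record).
Premise 4 is O(¬disclose_record -> encrypt_evidence); since O(¬disclose_record), deontic closure gives O(encrypt_evidence).
Premise 3, O(¬cease_operations -> ¬encrypt_evidence), contraposes to O(encrypt_evidence -> cease_operations); with O(encrypt_evidence) we get O(cease_operations).
So O(cease_operations) holds — cease_operations is obligatory. None of the other listed options is made obligatory by any chain of premises.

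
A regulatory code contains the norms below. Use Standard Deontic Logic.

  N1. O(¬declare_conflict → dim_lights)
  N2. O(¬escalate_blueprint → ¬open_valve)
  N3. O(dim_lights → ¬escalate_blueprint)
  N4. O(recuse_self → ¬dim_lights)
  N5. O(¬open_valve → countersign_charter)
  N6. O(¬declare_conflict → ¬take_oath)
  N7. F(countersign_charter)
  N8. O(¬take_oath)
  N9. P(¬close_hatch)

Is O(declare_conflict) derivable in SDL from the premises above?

Yes

Premise 7, F(countersign_charter), is equivalent to O(¬countersign_charter).
Premise 5 is O(¬open_valve → countersign_charter); contrapositively O(¬countersign_charter → open_valve). Since O(¬countersign_charter) holds, K gives O(open_valve).
Premise 2 is O(¬escalate_blueprint → ¬open_valve); contrapositively O(open_valve → escalate_blueprint). Since O(open_valve) holds, K gives O(escalate_blueprint).
The contrapositive of premise 3 (O(dim_lights → ¬escalate_blueprint)) is O(escalate_blueprint → ¬dim_lights), and O(escalate_blueprint) is already established, so O(¬dim_lights).
The contrapositive of premise 1 (O(¬declare_conflict → dim_lights)) is O(¬dim_lights → declare_conflict), and O(¬dim_lights) is already established, so O(declare_conflict).
Premises 4, 6, 8, 9 do not contribute to this derivation.
So O(declare_conflict) follows.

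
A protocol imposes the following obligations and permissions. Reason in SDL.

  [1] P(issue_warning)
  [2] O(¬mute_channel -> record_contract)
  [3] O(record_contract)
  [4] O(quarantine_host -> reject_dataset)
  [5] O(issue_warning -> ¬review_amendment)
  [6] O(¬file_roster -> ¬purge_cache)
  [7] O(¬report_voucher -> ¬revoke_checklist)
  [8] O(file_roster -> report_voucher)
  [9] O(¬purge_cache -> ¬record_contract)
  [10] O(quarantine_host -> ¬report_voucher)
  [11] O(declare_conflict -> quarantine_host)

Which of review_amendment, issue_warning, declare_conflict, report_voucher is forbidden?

declare_conflict

Premise 3 states O(record_contract) outright.
The contrapositive of premise 9 (O(¬purge_cache -> ¬record_contract)) is O(record_contract -> purge_cache), and O(record_contract) is already established, so O(purge_cache).
Premise 6, O(¬file_roster -> ¬purge_cache), contraposes to O(purge_cache -> file_roster); with O(purge_cache) we get O(file_roster).
With premise 8, O(file_roster -> report_voucher), the K-axiom yields O(report_voucher).
Premise 10 is O(quarantine_host -> ¬report_voucher); contrapositively O(report_voucher -> ¬quarantine_host). Since O(report_voucher) holds, K gives O(¬quarantine_host).
Premise 11, O(declare_conflict -> quarantine_host), contraposes to O(¬quarantine_host -> ¬declare_conflict); with O(¬quarantine_host) we get O(¬declare_conflict).
So O(¬declare_conflict) holds, i.e. declare_conflict is forbidden. None of the other listed options is forbidden under the premises.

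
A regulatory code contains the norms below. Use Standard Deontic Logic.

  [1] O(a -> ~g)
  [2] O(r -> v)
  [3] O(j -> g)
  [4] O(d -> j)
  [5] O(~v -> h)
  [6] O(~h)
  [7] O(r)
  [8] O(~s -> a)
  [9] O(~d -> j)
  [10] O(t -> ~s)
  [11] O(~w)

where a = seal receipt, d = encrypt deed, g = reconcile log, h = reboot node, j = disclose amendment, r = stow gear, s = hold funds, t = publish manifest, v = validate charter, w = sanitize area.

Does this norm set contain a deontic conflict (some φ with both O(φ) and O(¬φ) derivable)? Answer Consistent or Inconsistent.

Premise 5 is O(~v -> h), but O(~v) is not derivable from the premises, so it does not yield O(h).
So O(h) is not derivable, and the apparent clash with O(~h) does not arise.
A world satisfying every obligation exists (e.g. a=false, d=false, g=true, h=false, j=true, r=true, s=true, t=false, v=true, w=false); no atom is both obligatory and forbidden, so the set is consistent.

Consistent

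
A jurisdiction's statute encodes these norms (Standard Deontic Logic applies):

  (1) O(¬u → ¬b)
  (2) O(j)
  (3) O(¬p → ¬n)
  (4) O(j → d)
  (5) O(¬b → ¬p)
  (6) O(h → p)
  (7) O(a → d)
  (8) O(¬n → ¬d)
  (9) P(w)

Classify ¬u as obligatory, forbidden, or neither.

Forbidden

Premise 2 gives O(j).
From O(j) and premise 4, O(j → d), we obtain O(d).
The contrapositive of premise 8 (O(¬n → ¬d)) is O(d → n), and O(d) is already established, so O(n).
The contrapositive of premise 3 (O(¬p → ¬n)) is O(n → p), and O(n) is already established, so O(p).
The contrapositive of premise 5 (O(¬b → ¬p)) is O(p → b), and O(p) is already established, so O(b).
Premise 1 is O(¬u → ¬b); contrapositively O(b → u). Since O(b) holds, K gives O(u).
Premises 6, 7, 9 do not contribute to this derivation.
Thus O(u), which is F(¬u): ¬u is forbidden.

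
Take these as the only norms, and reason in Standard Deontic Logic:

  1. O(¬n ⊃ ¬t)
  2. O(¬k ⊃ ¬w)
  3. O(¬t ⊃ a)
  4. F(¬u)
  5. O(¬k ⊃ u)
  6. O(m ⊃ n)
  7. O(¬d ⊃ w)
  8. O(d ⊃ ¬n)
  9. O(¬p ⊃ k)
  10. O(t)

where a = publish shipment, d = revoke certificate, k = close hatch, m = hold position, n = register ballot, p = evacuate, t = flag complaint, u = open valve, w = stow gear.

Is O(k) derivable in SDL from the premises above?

Yes

Premise 10 states O(t) outright.
Premise 1, O(¬n ⊃ ¬t), contraposes to O(t ⊃ n); with O(t) we get O(n).
Premise 8, O(d ⊃ ¬n), contraposes to O(n ⊃ ¬d); with O(n) we get O(¬d).
From O(¬d) and premise 7, O(¬d ⊃ w), we obtain O(w).
The contrapositive of premise 2 (O(¬k ⊃ ¬w)) is O(w ⊃ k), and O(w) is already established, so O(k).
Premises 3, 4, 5, 6, 9 do not contribute to this derivation.
So O(k) follows.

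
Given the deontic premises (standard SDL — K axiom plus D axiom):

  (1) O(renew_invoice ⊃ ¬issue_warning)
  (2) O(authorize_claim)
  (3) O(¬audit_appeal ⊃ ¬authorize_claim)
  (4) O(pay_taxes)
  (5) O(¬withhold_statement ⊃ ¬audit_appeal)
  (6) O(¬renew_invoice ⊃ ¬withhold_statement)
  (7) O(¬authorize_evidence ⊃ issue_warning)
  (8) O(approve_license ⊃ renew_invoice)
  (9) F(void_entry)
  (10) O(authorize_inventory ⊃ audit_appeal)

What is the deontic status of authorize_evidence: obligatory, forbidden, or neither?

Premise 2 gives O(authorize_claim).
Premise 3 is O(¬audit_appeal ⊃ ¬authorize_claim); contrapositively O(authorize_claim ⊃ audit_appeal). Since O(authorize_claim) holds, K gives O(audit_appeal).
Premise 5 is O(¬withhold_statement ⊃ ¬audit_appeal); contrapositively O(audit_appeal ⊃ withhold_statement). Since O(audit_appeal) holds, K gives O(withhold_statement).
Premise 6 is O(¬renew_invoice ⊃ ¬withhold_statement); contrapositively O(withhold_statement ⊃ renew_invoice). Since O(withhold_statement) holds, K gives O(renew_invoice).
Applying K to premise 1 (O(renew_invoice ⊃ ¬issue_warning)) and O(renew_invoice) yields O(¬issue_warning).
The contrapositive of premise 7 (O(¬authorize_evidence ⊃ issue_warning)) is O(¬issue_warning ⊃ authorize_evidence), and O(¬issue_warning) is already established, so O(authorize_evidence).
Premises 4, 8, 9, 10 do not contribute to this derivation.
Hence authorize_evidence is obligatory.

Obligatory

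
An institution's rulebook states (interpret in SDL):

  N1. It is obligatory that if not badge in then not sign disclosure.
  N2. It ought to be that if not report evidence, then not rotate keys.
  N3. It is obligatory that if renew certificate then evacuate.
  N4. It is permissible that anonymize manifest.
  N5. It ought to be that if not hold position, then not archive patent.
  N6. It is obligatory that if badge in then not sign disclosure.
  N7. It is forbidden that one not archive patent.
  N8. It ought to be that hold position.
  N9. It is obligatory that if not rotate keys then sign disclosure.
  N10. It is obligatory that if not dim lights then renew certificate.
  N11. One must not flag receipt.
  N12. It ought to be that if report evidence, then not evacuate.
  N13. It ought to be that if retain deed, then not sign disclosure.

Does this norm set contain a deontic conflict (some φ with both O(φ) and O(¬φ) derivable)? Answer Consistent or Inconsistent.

Premise 5 is O(¬hold_position → ¬archive_patent), but O(¬hold_position) is not derivable from the premises, so it does not yield O(¬archive_patent).
So O(¬archive_patent) is not derivable, and the apparent clash with O(archive_patent) does not arise.
A world satisfying every obligation exists (e.g. anonymize_manifest=false, archive_patent=true, badge_in=false, dim_lights=true, evacuate=false, flag_receipt=false, hold_position=true, renew_certificate=false, report_evidence=true, retain_deed=false, rotate_keys=true, sign_disclosure=false); no atom is both obligatory and forbidden, so the set is consistent.

Consistent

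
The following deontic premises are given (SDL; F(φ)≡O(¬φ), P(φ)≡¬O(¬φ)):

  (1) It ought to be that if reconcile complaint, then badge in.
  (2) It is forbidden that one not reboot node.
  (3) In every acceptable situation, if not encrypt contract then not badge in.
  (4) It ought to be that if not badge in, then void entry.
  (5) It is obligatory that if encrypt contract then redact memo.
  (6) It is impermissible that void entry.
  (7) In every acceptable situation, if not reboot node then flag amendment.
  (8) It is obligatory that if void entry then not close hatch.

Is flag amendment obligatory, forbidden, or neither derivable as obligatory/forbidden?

Neither

Premise 7 is O(¬reboot_node → flag_amendment), but O(¬reboot_node) is not derivable from the premises, so it does not yield O(flag_amendment).
No premise or chain of K-axiom applications forces O(flag_amendment), and none forces O(¬flag_amendment). So flag_amendment is neither obligatory nor forbidden under these norms.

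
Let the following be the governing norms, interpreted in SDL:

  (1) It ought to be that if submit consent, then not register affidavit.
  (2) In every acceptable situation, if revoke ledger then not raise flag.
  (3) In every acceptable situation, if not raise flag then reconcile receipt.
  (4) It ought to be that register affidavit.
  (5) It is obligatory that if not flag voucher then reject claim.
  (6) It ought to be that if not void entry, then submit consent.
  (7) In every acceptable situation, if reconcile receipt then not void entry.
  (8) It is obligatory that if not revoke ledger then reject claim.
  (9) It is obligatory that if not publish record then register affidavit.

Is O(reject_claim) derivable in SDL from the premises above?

Yes

Premise 4 states O(register_affidavit) outright.
The contrapositive of premise 1 (O(submit_consent → ¬register_affidavit)) is O(register_affidavit → ¬submit_consent), and O(register_affidavit) is already established, so O(¬submit_consent).
Premise 6, O(¬void_entry → submit_consent), contraposes to O(¬submit_consent → void_entry); with O(¬submit_consent) we get O(void_entry).
Premise 7 is O(reconcile_receipt → ¬void_entry); contrapositively O(void_entry → ¬reconcile_receipt). Since O(void_entry) holds, K gives O(¬reconcile_receipt).
Premise 3 is O(¬raise_flag → reconcile_receipt); contrapositively O(¬reconcile_receipt → raise_flag). Since O(¬reconcile_receipt) holds, K gives O(raise_flag).
Premise 2, O(revoke_ledger → ¬raise_flag), contraposes to O(raise_flag → ¬revoke_ledger); with O(raise_flag) we get O(¬revoke_ledger).
Applying K to premise 8 (O(¬revoke_ledger → reject_claim)) and O(¬revoke_ledger) yields O(reject_claim).
Premises 5, 9 do not contribute to this derivation.
So O(reject_claim) follows.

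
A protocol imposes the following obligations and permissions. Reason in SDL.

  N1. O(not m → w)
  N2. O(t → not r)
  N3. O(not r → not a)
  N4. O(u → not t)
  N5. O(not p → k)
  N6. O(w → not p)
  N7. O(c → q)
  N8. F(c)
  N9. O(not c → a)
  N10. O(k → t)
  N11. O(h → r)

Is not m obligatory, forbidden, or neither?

Forbidden

Premise 8 is F(c), i.e. O(not c).
Applying K to premise 9 (O(not c → a)) and O(not c) yields O(a).
The contrapositive of premise 3 (O(not r → not a)) is O(a → r), and O(a) is already established, so O(r).
Premise 2, O(t → not r), contraposes to O(r → not t); with O(r) we get O(not t).
The contrapositive of premise 10 (O(k → t)) is O(not t → not k), and O(not t) is already established, so O(not k).
Premise 5, O(not p → k), contraposes to O(not k → p); with O(not k) we get O(p).
The contrapositive of premise 6 (O(w → not p)) is O(p → not w), and O(p) is already established, so O(not w).
The contrapositive of premise 1 (O(not m → w)) is O(not w → m), and O(not w) is already established, so O(m).
Premises 4, 7, 11 do not contribute to this derivation.
Thus O(m), which is F(not m): not m is forbidden.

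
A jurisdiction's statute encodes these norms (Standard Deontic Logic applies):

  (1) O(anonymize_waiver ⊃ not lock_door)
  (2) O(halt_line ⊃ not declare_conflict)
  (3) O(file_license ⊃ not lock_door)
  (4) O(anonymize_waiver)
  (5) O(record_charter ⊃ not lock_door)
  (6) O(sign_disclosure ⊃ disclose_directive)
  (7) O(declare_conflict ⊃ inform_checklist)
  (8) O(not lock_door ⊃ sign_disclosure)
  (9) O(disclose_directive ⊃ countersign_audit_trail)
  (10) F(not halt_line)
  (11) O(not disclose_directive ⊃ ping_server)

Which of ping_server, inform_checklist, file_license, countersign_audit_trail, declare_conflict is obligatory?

countersign_audit_trail

Premise 4 states O(anonymize_waiver) outright.
From O(anonymize_waiver) and premise 1, O(anonymize_waiver ⊃ not lock_door), we obtain O(not lock_door).
With premise 8, O(not lock_door ⊃ sign_disclosure), the K-axiom yields O(sign_disclosure).
Premise 6 is O(sign_disclosure ⊃ disclose_directive); since O(sign_disclosure), deontic closure gives O(disclose_directive).
With premise 9, O(disclose_directive ⊃ countersign_audit_trail), the K-axiom yields O(countersign_audit_trail).
So O(countersign_audit_trail) holds — countersign_audit_trail is obligatory. None of the other listed options is made obligatory by any chain of premises.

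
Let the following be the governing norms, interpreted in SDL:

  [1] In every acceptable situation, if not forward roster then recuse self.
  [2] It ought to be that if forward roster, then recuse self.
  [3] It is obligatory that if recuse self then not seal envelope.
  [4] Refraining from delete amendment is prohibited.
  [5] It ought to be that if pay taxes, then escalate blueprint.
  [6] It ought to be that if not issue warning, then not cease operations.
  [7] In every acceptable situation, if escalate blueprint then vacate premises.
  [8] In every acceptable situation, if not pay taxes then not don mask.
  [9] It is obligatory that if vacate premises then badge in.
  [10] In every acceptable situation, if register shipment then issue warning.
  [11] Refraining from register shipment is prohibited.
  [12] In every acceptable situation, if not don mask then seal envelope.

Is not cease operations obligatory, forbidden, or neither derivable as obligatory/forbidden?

Premise 6 is O(¬issue_warning → ¬cease_operations), but O(¬issue_warning) is not derivable from the premises, so it does not yield O(¬cease_operations).
No premise or chain of K-axiom applications forces O(¬cease_operations), and none forces O(cease_operations). So ¬cease_operations is neither obligatory nor forbidden under these norms.

Neither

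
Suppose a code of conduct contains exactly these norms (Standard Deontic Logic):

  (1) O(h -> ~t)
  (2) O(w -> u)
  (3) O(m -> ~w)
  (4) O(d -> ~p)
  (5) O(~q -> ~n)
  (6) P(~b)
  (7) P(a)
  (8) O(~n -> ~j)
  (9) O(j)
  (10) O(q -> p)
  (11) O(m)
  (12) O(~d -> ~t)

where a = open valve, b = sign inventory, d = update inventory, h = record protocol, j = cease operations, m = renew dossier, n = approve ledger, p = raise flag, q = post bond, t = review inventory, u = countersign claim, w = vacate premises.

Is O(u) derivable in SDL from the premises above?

No

Premise 2 is O(w -> u), but O(w) is not derivable from the premises, so it does not yield O(u).
No other premise forces O(u). An ideal world satisfying every premise can still have u false, so O(u) is not derivable.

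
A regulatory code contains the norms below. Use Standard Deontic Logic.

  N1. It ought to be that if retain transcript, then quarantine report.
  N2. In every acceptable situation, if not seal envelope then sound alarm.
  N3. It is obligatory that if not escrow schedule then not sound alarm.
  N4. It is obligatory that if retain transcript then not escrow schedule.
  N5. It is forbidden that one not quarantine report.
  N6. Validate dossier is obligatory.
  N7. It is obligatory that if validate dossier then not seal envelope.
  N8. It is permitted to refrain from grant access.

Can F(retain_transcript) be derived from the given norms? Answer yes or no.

From premise 6 we have O(validate_dossier).
With premise 7, O(validate_dossier → ¬seal_envelope), the K-axiom yields O(¬seal_envelope).
Applying K to premise 2 (O(¬seal_envelope → sound_alarm)) and O(¬seal_envelope) yields O(sound_alarm).
Premise 3, O(¬escrow_schedule → ¬sound_alarm), contraposes to O(sound_alarm → escrow_schedule); with O(sound_alarm) we get O(escrow_schedule).
The contrapositive of premise 4 (O(retain_transcript → ¬escrow_schedule)) is O(escrow_schedule → ¬retain_transcript), and O(escrow_schedule) is already established, so O(¬retain_transcript).
Premises 1, 5, 8 do not contribute to this derivation.
So O(¬retain_transcript) holds, i.e. F(retain_transcript). The claim follows.

Yes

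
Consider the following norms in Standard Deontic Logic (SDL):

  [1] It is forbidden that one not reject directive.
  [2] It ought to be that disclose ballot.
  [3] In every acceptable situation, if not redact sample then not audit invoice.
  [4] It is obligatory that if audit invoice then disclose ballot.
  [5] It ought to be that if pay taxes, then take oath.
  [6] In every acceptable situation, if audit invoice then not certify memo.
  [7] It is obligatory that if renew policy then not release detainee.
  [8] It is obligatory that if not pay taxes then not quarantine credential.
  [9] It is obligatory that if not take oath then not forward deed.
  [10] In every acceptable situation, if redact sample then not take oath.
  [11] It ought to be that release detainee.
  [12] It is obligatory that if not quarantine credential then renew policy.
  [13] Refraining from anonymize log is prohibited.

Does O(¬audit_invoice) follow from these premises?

Yes

From premise 11 we have O(release_detainee).
The contrapositive of premise 7 (O(renew_policy → ¬release_detainee)) is O(release_detainee → ¬renew_policy), and O(release_detainee) is already established, so O(¬renew_policy).
Premise 12 is O(¬quarantine_credential → renew_policy); contrapositively O(¬renew_policy → quarantine_credential). Since O(¬renew_policy) holds, K gives O(quarantine_credential).
Premise 8, O(¬pay_taxes → ¬quarantine_credential), contraposes to O(quarantine_credential → pay_taxes); with O(quarantine_credential) we get O(pay_taxes).
Premise 5 is O(pay_taxes → take_oath); since O(pay_taxes), deontic closure gives O(take_oath).
Premise 10 is O(redact_sample → ¬take_oath); contrapositively O(take_oath → ¬redact_sample). Since O(take_oath) holds, K gives O(¬redact_sample).
From O(¬redact_sample) and premise 3, O(¬redact_sample → ¬audit_invoice), we obtain O(¬audit_invoice).
Premises 1, 2, 4, 6, 9, 13 do not contribute to this derivation.
So O(¬audit_invoice) follows.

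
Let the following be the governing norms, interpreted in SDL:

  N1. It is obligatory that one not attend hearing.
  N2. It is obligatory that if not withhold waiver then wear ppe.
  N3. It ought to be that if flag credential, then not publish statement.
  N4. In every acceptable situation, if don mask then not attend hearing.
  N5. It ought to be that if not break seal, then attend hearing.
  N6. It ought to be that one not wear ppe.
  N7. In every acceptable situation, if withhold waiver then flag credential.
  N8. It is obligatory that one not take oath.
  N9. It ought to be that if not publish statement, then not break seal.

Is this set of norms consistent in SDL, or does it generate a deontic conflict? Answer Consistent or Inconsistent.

Inconsistent

Premise 1 states O(¬attend_hearing) outright.
Premise 5 is O(¬break_seal → attend_hearing); contrapositively O(¬attend_hearing → break_seal). Since O(¬attend_hearing) holds, K gives O(break_seal).
Premise 9, O(¬publish_statement → ¬break_seal), contraposes to O(break_seal → publish_statement); with O(break_seal) we get O(publish_statement).
Premise 3, O(flag_credential → ¬publish_statement), contraposes to O(publish_statement → ¬flag_credential); with O(publish_statement) we get O(¬flag_credential).
Premise 7, O(withhold_waiver → flag_credential), contraposes to O(¬flag_credential → ¬withhold_waiver); with O(¬flag_credential) we get O(¬withhold_waiver).
From O(¬withhold_waiver) and premise 2, O(¬withhold_waiver → wear_ppe), we obtain O(wear_ppe).
Yet premise 6 states O(¬wear_ppe).
We now have both O(wear_ppe) and O(¬wear_ppe) — wear_ppe is simultaneously obligatory and forbidden, violating the D-axiom.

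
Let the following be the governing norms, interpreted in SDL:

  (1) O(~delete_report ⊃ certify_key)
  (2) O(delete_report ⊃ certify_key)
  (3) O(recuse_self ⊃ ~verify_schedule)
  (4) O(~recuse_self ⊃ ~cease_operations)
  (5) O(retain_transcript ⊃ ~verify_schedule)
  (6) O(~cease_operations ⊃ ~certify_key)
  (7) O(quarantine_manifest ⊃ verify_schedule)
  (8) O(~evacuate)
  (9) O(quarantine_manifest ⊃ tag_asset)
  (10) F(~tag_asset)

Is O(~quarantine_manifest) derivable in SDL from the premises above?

Yes

Premises 1 and 2 cover both cases: O(~delete_report ⊃ certify_key) and O(delete_report ⊃ certify_key). Since ~delete_report ∨ delete_report is a tautology, O(certify_key) follows.
The contrapositive of premise 6 (O(~cease_operations ⊃ ~certify_key)) is O(certify_key ⊃ cease_operations), and O(certify_key) is already established, so O(cease_operations).
Premise 4 is O(~recuse_self ⊃ ~cease_operations); contrapositively O(cease_operations ⊃ recuse_self). Since O(cease_operations) holds, K gives O(recuse_self).
With premise 3, O(recuse_self ⊃ ~verify_schedule), the K-axiom yields O(~verify_schedule).
Premise 7 is O(quarantine_manifest ⊃ verify_schedule); contrapositively O(~verify_schedule ⊃ ~quarantine_manifest). Since O(~verify_schedule) holds, K gives O(~quarantine_manifest).
Premises 5, 8, 9, 10 do not contribute to this derivation.
So O(~quarantine_manifest) follows.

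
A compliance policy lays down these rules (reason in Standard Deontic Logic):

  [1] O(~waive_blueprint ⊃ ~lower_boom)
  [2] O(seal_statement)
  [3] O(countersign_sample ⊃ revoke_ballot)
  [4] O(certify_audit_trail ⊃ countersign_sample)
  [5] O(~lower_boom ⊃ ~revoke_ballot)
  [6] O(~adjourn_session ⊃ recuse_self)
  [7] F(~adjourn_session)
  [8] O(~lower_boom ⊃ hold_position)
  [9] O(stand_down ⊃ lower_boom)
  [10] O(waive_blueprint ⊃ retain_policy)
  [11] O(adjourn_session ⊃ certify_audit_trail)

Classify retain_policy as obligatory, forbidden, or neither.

F(~adjourn_session) at premise 7 means O(adjourn_session).
From O(adjourn_session) and premise 11, O(adjourn_session ⊃ certify_audit_trail), we obtain O(certify_audit_trail).
From O(certify_audit_trail) and premise 4, O(certify_audit_trail ⊃ countersign_sample), we obtain O(countersign_sample).
From O(countersign_sample) and premise 3, O(countersign_sample ⊃ revoke_ballot), we obtain O(revoke_ballot).
The contrapositive of premise 5 (O(~lower_boom ⊃ ~revoke_ballot)) is O(revoke_ballot ⊃ lower_boom), and O(revoke_ballot) is already established, so O(lower_boom).
Premise 1 is O(~waive_blueprint ⊃ ~lower_boom); contrapositively O(lower_boom ⊃ waive_blueprint). Since O(lower_boom) holds, K gives O(waive_blueprint).
Applying K to premise 10 (O(waive_blueprint ⊃ retain_policy)) and O(waive_blueprint) yields O(retain_policy).
Premises 2, 6, 8, 9 do not contribute to this derivation.
Hence retain_policy is obligatory.

Obligatory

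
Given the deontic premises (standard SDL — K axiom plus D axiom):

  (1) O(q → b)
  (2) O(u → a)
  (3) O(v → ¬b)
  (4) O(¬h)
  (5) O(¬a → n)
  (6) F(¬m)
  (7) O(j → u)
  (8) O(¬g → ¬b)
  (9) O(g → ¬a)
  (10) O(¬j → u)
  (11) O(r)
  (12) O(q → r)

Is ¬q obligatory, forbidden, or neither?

Premises 10 and 7 cover both cases: O(¬j → u) and O(j → u). Since ¬j ∨ j is a tautology, O(u) follows.
Premise 2 is O(u → a); since O(u), deontic closure gives O(a).
The contrapositive of premise 9 (O(g → ¬a)) is O(a → ¬g), and O(a) is already established, so O(¬g).
Applying K to premise 8 (O(¬g → ¬b)) and O(¬g) yields O(¬b).
Premise 1, O(q → b), contraposes to O(¬b → ¬q); with O(¬b) we get O(¬q).
Premises 3, 4, 5, 6, 11, 12 do not contribute to this derivation.
Hence ¬q is obligatory.

Obligatory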